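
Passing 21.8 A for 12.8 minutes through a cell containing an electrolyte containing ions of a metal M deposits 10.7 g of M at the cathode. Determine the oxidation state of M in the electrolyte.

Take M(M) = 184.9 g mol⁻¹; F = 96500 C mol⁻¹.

Q = I·t = 21.80 A × 768.00 s = 16740 C, so n(e⁻) = 16740/96500 = 0.1735 mol.
n(M) deposited = 10.7 / 184.9 = 0.05787 mol.
Electrons per atom = n(e⁻)/n(M) = 0.1735 / 0.05787 = 3.00 ≈ 3, so the ion is M³⁺.

+3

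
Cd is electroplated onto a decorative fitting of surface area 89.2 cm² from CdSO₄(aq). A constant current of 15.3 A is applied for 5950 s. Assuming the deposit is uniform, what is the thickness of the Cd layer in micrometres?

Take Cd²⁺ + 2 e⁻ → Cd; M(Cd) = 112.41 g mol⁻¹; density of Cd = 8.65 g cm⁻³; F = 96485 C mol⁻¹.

Q = I·t = 15.30 × 5950.0 = 91040 C; n(e⁻) = 0.9435 mol.
n(Cd) = n(e⁻)/2 = 0.4718 mol, so m = 0.4718 × 112.41 = 53.03 g.
Volume = m/ρ = 53.03 / 8.65 = 6.131 cm³.
Thickness = V/A = 6.131 / 89.2 = 0.0687 cm = 687 μm.

687 μm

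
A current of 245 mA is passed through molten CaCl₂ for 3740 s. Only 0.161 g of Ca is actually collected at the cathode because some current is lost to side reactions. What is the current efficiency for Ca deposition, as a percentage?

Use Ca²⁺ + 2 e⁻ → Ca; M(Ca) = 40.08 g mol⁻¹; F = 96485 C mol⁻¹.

84.6 %

Q = I·t = 0.2450 × 3740.0 = 916.3 C; n(e⁻) = 916.3/96485 = 0.009497 mol.
Theoretical n(Ca) = n(e⁻)/2 = 0.004748 mol, i.e. m_theo = 0.004748 × 40.08 = 0.1903 g.
Efficiency = m_actual / m_theo = 0.161 / 0.1903 = 84.6 %.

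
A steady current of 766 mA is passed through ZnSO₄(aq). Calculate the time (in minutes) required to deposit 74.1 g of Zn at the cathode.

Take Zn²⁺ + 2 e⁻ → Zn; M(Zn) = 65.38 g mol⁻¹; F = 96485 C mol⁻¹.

4760 min

n(Zn) = m/M = 74.1 / 65.38 = 1.133 mol.
Each Zn atom requires 2 electrons, so n(e⁻) = 2 × 1.133 = 2.267 mol.
Q = n(e⁻)·F = 2.267 × 96485 = 218700 C.
t = Q/I = 218700 / 0.7660 A = 285500 s = 4760 min.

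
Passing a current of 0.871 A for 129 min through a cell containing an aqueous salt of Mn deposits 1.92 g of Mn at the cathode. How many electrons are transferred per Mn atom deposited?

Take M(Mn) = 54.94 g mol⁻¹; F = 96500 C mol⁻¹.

Q = I·t = 0.8710 A × 7740.0 s = 6742 C, so n(e⁻) = 6742/96500 = 0.06986 mol.
n(Mn) deposited = 1.92 / 54.94 = 0.03495 mol.
Electrons per atom = n(e⁻)/n(Mn) = 0.06986 / 0.03495 = 2.00 ≈ 2, so the ion is Mn²⁺.

2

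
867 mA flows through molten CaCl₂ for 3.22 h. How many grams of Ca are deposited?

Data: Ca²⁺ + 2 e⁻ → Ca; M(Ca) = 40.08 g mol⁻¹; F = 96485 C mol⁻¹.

Q = I·t = 0.8670 A × 11592 s = 10050 C.
n(e⁻) = Q/F = 10050 / 96485 = 0.1042 mol.
Ca²⁺ + 2 e⁻ → Ca, so n(Ca) = n(e⁻)/2 = 0.05208 mol.
m = n·M = 0.05208 × 40.08 = 2.09 g.

2.09 g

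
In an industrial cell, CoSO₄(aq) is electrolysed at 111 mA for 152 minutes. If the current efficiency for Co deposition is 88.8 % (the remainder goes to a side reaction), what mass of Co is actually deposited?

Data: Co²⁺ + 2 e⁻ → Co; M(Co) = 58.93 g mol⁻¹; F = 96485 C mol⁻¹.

Q = I·t = 0.1110 × 9120.0 = 1012 C.
n(e⁻) = 1012/96485 = 0.01049 mol; theoretically n(Co) = 0.01049/2 = 0.005246 mol, m_theo = 0.3091 g.
At 88.8 % efficiency, m_actual = 0.888 × 0.3091 = 0.275 g.

0.275 g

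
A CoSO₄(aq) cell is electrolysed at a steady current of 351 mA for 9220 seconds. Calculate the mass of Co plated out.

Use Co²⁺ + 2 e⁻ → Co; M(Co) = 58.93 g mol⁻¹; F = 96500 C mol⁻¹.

Q = I·t = 0.3510 A × 9220.0 s = 3236 C.
n(e⁻) = Q/F = 3236 / 96500 = 0.03354 mol.
Co²⁺ + 2 e⁻ → Co, so n(Co) = n(e⁻)/2 = 0.01677 mol.
m = n·M = 0.01677 × 58.93 = 0.988 g.

0.988 g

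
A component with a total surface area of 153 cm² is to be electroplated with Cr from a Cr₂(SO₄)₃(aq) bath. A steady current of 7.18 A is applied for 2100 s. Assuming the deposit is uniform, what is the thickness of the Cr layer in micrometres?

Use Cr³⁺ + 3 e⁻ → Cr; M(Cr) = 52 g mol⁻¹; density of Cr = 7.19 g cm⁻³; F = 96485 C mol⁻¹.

24.6 μm

Q = I·t = 7.180 × 2100.0 = 15080 C; n(e⁻) = 0.1563 mol.
n(Cr) = n(e⁻)/3 = 0.05209 mol, so m = 0.05209 × 52 = 2.709 g.
Volume = m/ρ = 2.709 / 7.19 = 0.3767 cm³.
Thickness = V/A = 0.3767 / 153 = 0.00246 cm = 24.6 μm.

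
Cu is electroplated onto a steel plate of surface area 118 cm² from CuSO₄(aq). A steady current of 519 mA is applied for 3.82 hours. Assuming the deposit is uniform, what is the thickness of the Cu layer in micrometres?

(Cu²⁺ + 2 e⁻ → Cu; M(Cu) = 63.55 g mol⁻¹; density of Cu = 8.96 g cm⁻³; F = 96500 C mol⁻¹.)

22.2 μm

Q = I·t = 0.5190 × 13752 = 7137 C; n(e⁻) = 0.07396 mol.
n(Cu) = n(e⁻)/2 = 0.03698 mol, so m = 0.03698 × 63.55 = 2.350 g.
Volume = m/ρ = 2.350 / 8.96 = 0.2623 cm³.
Thickness = V/A = 0.2623 / 118 = 0.00222 cm = 22.2 μm.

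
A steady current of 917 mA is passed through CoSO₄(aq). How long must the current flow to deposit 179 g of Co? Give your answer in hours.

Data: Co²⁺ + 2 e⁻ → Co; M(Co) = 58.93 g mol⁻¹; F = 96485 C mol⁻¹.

n(Co) = m/M = 179 / 58.93 = 3.038 mol.
Each Co atom requires 2 electrons, so n(e⁻) = 2 × 3.038 = 6.075 mol.
Q = n(e⁻)·F = 6.075 × 96485 = 586100 C.
t = Q/I = 586100 / 0.9170 A = 639200 s = 178 h.

178 h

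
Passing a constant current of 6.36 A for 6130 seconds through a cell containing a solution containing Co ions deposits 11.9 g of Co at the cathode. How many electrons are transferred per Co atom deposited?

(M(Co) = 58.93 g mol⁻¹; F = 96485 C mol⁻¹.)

2

Q = I·t = 6.360 A × 6130.0 s = 38990 C, so n(e⁻) = 38990/96485 = 0.4041 mol.
n(Co) deposited = 11.9 / 58.93 = 0.2019 mol.
Electrons per atom = n(e⁻)/n(Co) = 0.4041 / 0.2019 = 2.00 ≈ 2, so the ion is Co²⁺.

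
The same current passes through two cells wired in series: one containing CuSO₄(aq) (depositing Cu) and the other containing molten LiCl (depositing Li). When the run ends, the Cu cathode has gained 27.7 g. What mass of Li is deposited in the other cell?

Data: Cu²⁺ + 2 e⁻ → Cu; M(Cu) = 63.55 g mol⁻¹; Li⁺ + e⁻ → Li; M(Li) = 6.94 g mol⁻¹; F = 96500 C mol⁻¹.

n(Cu) = 27.7 / 63.55 = 0.4359 mol.
Since Cu²⁺ + 2 e⁻ → Cu, n(e⁻) passed = 2 × 0.4359 = 0.8718 mol.
Cells in series carry the same charge, so the same 0.8718 mol of electrons passes through cell 2.
Li⁺ + e⁻ → Li, so n(Li) = 0.8718 / 1 = 0.8718 mol.
m(Li) = 0.8718 × 6.94 = 6.05 g.

6.05 g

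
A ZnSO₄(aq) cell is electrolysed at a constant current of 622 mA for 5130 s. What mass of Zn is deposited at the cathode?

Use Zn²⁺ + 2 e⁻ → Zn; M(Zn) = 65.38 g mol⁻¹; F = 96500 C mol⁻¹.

1.08 g

Q = I·t = 0.6220 A × 5130.0 s = 3191 C.
n(e⁻) = Q/F = 3191 / 96500 = 0.03307 mol.
Zn²⁺ + 2 e⁻ → Zn, so n(Zn) = n(e⁻)/2 = 0.01653 mol.
m = n·M = 0.01653 × 65.38 = 1.08 g.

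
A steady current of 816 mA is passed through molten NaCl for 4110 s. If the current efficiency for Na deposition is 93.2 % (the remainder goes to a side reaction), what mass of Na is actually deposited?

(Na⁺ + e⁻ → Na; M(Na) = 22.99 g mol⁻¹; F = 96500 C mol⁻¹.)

0.745 g

Q = I·t = 0.8160 × 4110.0 = 3354 C.
n(e⁻) = 3354/96500 = 0.03475 mol; theoretically n(Na) = 0.03475/1 = 0.03475 mol, m_theo = 0.7990 g.
At 93.2 % efficiency, m_actual = 0.932 × 0.7990 = 0.745 g.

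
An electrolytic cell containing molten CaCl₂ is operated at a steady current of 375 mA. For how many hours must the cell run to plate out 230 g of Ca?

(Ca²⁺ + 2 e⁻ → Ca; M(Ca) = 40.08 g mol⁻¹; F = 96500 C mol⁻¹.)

n(Ca) = m/M = 230 / 40.08 = 5.739 mol.
Each Ca atom requires 2 electrons, so n(e⁻) = 2 × 5.739 = 11.48 mol.
Q = n(e⁻)·F = 11.48 × 96500 = 1108000 C.
t = Q/I = 1108000 / 0.3750 A = 2953000 s = 820 h.

820 h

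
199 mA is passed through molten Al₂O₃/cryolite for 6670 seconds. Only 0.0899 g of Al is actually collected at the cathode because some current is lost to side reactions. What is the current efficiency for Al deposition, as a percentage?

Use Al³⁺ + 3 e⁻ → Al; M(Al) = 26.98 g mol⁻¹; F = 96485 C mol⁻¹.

72.7 %

Q = I·t = 0.1990 × 6670.0 = 1327 C; n(e⁻) = 1327/96485 = 0.01376 mol.
Theoretical n(Al) = n(e⁻)/3 = 0.004586 mol, i.e. m_theo = 0.004586 × 26.98 = 0.1237 g.
Efficiency = m_actual / m_theo = 0.0899 / 0.1237 = 72.7 %.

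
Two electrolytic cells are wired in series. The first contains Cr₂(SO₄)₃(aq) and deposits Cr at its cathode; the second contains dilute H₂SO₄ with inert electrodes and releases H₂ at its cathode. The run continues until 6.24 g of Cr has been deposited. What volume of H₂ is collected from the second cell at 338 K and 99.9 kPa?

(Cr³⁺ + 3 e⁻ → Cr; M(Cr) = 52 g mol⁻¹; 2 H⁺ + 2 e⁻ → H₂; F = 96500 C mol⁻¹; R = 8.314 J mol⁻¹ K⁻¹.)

n(Cr) = 6.24 / 52 = 0.1200 mol, so n(e⁻) = 3 × 0.1200 = 0.3600 mol.
The cells are in series, so the same 0.3600 mol of electrons passes through the second cell.
2 H⁺ + 2 e⁻ → H₂ — 2 mol e⁻ per mol H₂, so n(H₂) = 0.3600/2 = 0.1800 mol.
V = nRT/P = (0.1800 × 8.314 × 338) / (99.9 × 10³) = 0.00506 m³ = 5.06 L.

5.06 L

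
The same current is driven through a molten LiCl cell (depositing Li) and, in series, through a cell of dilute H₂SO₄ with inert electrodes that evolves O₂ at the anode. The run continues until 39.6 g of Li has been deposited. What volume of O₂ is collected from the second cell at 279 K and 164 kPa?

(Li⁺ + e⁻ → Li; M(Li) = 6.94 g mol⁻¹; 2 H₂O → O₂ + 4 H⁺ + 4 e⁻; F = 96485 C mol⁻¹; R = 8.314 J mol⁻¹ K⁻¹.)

n(Li) = 39.6 / 6.94 = 5.706 mol, so n(e⁻) = 1 × 5.706 = 5.706 mol.
The cells are in series, so the same 5.706 mol of electrons passes through the second cell.
2 H₂O → O₂ + 4 H⁺ + 4 e⁻ — 4 mol e⁻ per mol O₂, so n(O₂) = 5.706/4 = 1.427 mol.
V = nRT/P = (1.427 × 8.314 × 279) / (164 × 10³) = 0.0202 m³ = 20.2 L.

20.2 L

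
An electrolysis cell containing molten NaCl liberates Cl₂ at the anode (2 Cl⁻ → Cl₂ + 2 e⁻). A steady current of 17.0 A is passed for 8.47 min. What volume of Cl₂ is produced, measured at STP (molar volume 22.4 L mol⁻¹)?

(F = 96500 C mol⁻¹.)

1.00 L

Q = I·t = 17.00 A × 508.20 s = 8639 C.
n(e⁻) = Q/F = 8639 / 96500 = 0.08953 mol.
2 electrons are transferred per Cl₂ molecule, so n(Cl₂) = 0.08953 / 2 = 0.04476 mol.
V = n × V_m = 0.04476 × 22.4 = 1.00 L.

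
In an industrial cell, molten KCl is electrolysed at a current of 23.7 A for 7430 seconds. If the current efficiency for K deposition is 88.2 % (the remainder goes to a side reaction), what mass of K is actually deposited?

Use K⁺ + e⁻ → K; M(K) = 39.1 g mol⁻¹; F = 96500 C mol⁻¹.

Q = I·t = 23.70 × 7430.0 = 176100 C.
n(e⁻) = 176100/96500 = 1.825 mol; theoretically n(K) = 1.825/1 = 1.825 mol, m_theo = 71.35 g.
At 88.2 % efficiency, m_actual = 0.882 × 71.35 = 62.9 g.

62.9 g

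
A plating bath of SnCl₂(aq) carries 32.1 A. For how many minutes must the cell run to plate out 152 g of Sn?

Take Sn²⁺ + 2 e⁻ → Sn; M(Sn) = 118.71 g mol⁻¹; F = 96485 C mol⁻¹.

n(Sn) = m/M = 152 / 118.71 = 1.280 mol.
Each Sn atom requires 2 electrons, so n(e⁻) = 2 × 1.280 = 2.561 mol.
Q = n(e⁻)·F = 2.561 × 96485 = 247100 C.
t = Q/I = 247100 / 32.10 A = 7697 s = 128 min.

128 min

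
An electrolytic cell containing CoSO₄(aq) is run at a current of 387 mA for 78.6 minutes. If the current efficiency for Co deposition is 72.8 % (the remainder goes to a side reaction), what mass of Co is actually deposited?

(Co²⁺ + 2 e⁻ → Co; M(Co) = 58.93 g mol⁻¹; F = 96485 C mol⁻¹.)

0.406 g

Q = I·t = 0.3870 × 4716.0 = 1825 C.
n(e⁻) = 1825/96485 = 0.01892 mol; theoretically n(Co) = 0.01892/2 = 0.009458 mol, m_theo = 0.5574 g.
At 72.8 % efficiency, m_actual = 0.728 × 0.5574 = 0.406 g.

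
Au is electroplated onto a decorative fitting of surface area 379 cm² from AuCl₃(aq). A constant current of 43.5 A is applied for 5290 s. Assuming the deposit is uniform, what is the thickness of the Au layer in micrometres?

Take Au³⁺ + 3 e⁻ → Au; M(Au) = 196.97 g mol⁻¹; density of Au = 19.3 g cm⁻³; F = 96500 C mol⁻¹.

214 μm

Q = I·t = 43.50 × 5290.0 = 230100 C; n(e⁻) = 2.385 mol.
n(Au) = n(e⁻)/3 = 0.7949 mol, so m = 0.7949 × 196.97 = 156.6 g.
Volume = m/ρ = 156.6 / 19.3 = 8.112 cm³.
Thickness = V/A = 8.112 / 379 = 0.0214 cm = 214 μm.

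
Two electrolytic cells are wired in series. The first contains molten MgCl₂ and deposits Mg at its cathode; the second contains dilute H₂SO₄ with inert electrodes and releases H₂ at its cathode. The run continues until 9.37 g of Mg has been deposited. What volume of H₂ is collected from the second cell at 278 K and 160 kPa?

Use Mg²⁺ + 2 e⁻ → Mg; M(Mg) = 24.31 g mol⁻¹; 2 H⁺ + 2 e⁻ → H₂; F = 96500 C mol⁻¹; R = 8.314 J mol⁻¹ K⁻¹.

n(Mg) = 9.37 / 24.31 = 0.3854 mol, so n(e⁻) = 2 × 0.3854 = 0.7709 mol.
The cells are in series, so the same 0.7709 mol of electrons passes through the second cell.
2 H⁺ + 2 e⁻ → H₂ — 2 mol e⁻ per mol H₂, so n(H₂) = 0.7709/2 = 0.3854 mol.
V = nRT/P = (0.3854 × 8.314 × 278) / (160 × 10³) = 0.00557 m³ = 5.57 L.

5.57 L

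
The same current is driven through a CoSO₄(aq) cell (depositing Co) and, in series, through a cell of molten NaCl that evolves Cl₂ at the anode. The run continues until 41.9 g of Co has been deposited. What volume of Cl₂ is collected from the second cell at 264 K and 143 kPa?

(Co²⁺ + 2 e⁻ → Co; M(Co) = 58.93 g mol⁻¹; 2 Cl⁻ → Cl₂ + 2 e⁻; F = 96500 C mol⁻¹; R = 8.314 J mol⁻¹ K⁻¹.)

n(Co) = 41.9 / 58.93 = 0.7110 mol, so n(e⁻) = 2 × 0.7110 = 1.422 mol.
The cells are in series, so the same 1.422 mol of electrons passes through the second cell.
2 Cl⁻ → Cl₂ + 2 e⁻ — 2 mol e⁻ per mol Cl₂, so n(Cl₂) = 1.422/2 = 0.7110 mol.
V = nRT/P = (0.7110 × 8.314 × 264) / (143 × 10³) = 0.0109 m³ = 10.9 L.

10.9 L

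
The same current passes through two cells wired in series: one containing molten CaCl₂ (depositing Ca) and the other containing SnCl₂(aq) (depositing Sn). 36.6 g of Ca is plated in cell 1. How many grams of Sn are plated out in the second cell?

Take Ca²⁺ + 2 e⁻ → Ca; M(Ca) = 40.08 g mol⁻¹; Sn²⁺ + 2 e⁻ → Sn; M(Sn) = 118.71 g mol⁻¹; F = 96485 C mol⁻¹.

108 g

n(Ca) = 36.6 / 40.08 = 0.9132 mol.
Since Ca²⁺ + 2 e⁻ → Ca, n(e⁻) passed = 2 × 0.9132 = 1.826 mol.
Cells in series carry the same charge, so the same 1.826 mol of electrons passes through cell 2.
Sn²⁺ + 2 e⁻ → Sn, so n(Sn) = 1.826 / 2 = 0.9132 mol.
m(Sn) = 0.9132 × 118.71 = 108 g.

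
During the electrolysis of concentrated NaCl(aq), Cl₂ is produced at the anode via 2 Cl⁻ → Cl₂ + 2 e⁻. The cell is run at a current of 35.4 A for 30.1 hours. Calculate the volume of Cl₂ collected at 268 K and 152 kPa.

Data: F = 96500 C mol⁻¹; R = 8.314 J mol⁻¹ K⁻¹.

Q = I·t = 35.40 A × 108360 s = 3836000 C.
n(e⁻) = Q/F = 3836000 / 96500 = 39.75 mol.
2 electrons are transferred per Cl₂ molecule, so n(Cl₂) = 39.75 / 2 = 19.88 mol.
V = nRT/P = (19.88 × 8.314 × 268) / (152 × 10³ Pa) = 0.291 m³ = 291 L.

291 L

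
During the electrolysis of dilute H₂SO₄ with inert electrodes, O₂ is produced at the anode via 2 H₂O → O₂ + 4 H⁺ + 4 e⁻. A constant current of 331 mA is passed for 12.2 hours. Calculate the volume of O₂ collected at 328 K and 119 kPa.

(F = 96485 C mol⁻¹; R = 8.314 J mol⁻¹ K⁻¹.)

Q = I·t = 0.3310 A × 43920 s = 14540 C.
n(e⁻) = Q/F = 14540 / 96485 = 0.1507 mol.
4 electrons are transferred per O₂ molecule, so n(O₂) = 0.1507 / 4 = 0.03767 mol.
V = nRT/P = (0.03767 × 8.314 × 328) / (119 × 10³ Pa) = 8.63 × 10⁻⁴ m³ = 0.863 L.

0.863 L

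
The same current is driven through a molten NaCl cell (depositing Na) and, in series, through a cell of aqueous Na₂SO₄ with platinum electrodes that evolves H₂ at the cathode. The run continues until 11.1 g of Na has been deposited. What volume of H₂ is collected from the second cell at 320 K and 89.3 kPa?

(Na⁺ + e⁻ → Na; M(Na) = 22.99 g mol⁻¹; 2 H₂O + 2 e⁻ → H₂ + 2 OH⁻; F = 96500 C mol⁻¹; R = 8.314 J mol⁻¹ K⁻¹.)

n(Na) = 11.1 / 22.99 = 0.4828 mol, so n(e⁻) = 1 × 0.4828 = 0.4828 mol.
The cells are in series, so the same 0.4828 mol of electrons passes through the second cell.
2 H₂O + 2 e⁻ → H₂ + 2 OH⁻ — 2 mol e⁻ per mol H₂, so n(H₂) = 0.4828/2 = 0.2414 mol.
V = nRT/P = (0.2414 × 8.314 × 320) / (89.3 × 10³) = 0.00719 m³ = 7.19 L.

7.19 L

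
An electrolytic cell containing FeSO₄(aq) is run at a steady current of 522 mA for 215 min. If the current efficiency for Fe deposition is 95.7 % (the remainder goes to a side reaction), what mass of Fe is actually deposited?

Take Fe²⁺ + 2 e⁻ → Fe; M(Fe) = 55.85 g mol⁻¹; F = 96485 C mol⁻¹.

Q = I·t = 0.5220 × 12900 = 6734 C.
n(e⁻) = 6734/96485 = 0.06979 mol; theoretically n(Fe) = 0.06979/2 = 0.03490 mol, m_theo = 1.949 g.
At 95.7 % efficiency, m_actual = 0.957 × 1.949 = 1.87 g.

1.87 g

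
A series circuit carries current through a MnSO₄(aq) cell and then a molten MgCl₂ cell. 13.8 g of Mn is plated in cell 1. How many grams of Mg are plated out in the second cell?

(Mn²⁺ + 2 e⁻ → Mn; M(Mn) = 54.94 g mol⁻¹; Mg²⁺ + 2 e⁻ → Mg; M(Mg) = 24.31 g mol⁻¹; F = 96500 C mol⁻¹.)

n(Mn) = 13.8 / 54.94 = 0.2512 mol.
Since Mn²⁺ + 2 e⁻ → Mn, n(e⁻) passed = 2 × 0.2512 = 0.5024 mol.
Cells in series carry the same charge, so the same 0.5024 mol of electrons passes through cell 2.
Mg²⁺ + 2 e⁻ → Mg, so n(Mg) = 0.5024 / 2 = 0.2512 mol.
m(Mg) = 0.2512 × 24.31 = 6.11 g.

6.11 g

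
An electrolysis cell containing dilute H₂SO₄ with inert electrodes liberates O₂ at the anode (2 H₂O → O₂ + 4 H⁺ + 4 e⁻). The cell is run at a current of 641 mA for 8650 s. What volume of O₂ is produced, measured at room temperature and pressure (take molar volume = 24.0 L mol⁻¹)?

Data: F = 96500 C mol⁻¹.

0.345 L

Q = I·t = 0.6410 A × 8650.0 s = 5545 C.
n(e⁻) = Q/F = 5545 / 96500 = 0.05746 mol.
4 electrons are transferred per O₂ molecule, so n(O₂) = 0.05746 / 4 = 0.01436 mol.
V = n × V_m = 0.01436 × 24.0 = 0.345 L.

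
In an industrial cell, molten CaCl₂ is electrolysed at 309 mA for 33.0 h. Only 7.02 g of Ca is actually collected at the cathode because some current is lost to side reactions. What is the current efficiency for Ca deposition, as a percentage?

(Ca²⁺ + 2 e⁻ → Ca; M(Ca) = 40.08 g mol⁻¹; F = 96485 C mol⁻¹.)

92.1 %

Q = I·t = 0.3090 × 118800 = 36710 C; n(e⁻) = 36710/96485 = 0.3805 mol.
Theoretical n(Ca) = n(e⁻)/2 = 0.1902 mol, i.e. m_theo = 0.1902 × 40.08 = 7.625 g.
Efficiency = m_actual / m_theo = 7.02 / 7.625 = 92.1 %.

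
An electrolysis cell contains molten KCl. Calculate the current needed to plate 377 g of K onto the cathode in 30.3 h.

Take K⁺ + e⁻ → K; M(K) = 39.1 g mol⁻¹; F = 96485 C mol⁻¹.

n(K) = 377 / 39.1 = 9.642 mol.
n(e⁻) = 1 × 9.642 = 9.642 mol.
Q = n(e⁻)·F = 9.642 × 96485 = 930300 C.
I = Q/t = 930300 / 109080 s = 8.53 A.

8.53 A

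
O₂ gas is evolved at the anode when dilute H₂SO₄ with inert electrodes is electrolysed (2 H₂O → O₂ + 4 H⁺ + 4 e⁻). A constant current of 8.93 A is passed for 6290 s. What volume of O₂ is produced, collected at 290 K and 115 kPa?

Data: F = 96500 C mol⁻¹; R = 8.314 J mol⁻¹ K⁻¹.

Q = I·t = 8.930 A × 6290.0 s = 56170 C.
n(e⁻) = Q/F = 56170 / 96500 = 0.5821 mol.
4 electrons are transferred per O₂ molecule, so n(O₂) = 0.5821 / 4 = 0.1455 mol.
V = nRT/P = (0.1455 × 8.314 × 290) / (115 × 10³ Pa) = 0.00305 m³ = 3.05 L.

3.05 L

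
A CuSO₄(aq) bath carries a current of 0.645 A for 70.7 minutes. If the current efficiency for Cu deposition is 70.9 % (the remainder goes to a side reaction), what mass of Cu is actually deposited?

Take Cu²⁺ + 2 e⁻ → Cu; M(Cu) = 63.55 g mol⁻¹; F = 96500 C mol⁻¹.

0.639 g

Q = I·t = 0.6450 × 4242.0 = 2736 C.
n(e⁻) = 2736/96500 = 0.02835 mol; theoretically n(Cu) = 0.02835/2 = 0.01418 mol, m_theo = 0.9009 g.
At 70.9 % efficiency, m_actual = 0.709 × 0.9009 = 0.639 g.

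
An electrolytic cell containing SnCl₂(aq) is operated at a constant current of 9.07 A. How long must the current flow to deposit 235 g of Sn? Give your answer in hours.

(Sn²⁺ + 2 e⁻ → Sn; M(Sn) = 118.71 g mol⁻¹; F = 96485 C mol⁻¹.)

11.7 h

n(Sn) = m/M = 235 / 118.71 = 1.980 mol.
Each Sn atom requires 2 electrons, so n(e⁻) = 2 × 1.980 = 3.959 mol.
Q = n(e⁻)·F = 3.959 × 96485 = 382000 C.
t = Q/I = 382000 / 9.070 A = 42120 s = 11.7 h.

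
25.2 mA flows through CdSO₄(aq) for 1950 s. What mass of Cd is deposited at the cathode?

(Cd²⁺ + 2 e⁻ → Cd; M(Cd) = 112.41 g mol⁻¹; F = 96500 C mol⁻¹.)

0.0286 g

Q = I·t = 0.02520 A × 1950.0 s = 49.14 C.
n(e⁻) = Q/F = 49.14 / 96500 = 0.0005092 mol.
Cd²⁺ + 2 e⁻ → Cd, so n(Cd) = n(e⁻)/2 = 0.0002546 mol.
m = n·M = 0.0002546 × 112.41 = 0.0286 g.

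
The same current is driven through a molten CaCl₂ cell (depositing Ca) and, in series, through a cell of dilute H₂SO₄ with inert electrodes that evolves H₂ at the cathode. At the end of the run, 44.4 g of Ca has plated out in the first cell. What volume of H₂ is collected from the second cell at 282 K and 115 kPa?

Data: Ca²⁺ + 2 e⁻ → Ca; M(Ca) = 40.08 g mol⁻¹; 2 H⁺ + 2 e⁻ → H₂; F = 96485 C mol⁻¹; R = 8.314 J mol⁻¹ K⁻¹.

n(Ca) = 44.4 / 40.08 = 1.108 mol, so n(e⁻) = 2 × 1.108 = 2.216 mol.
The cells are in series, so the same 2.216 mol of electrons passes through the second cell.
2 H⁺ + 2 e⁻ → H₂ — 2 mol e⁻ per mol H₂, so n(H₂) = 2.216/2 = 1.108 mol.
V = nRT/P = (1.108 × 8.314 × 282) / (115 × 10³) = 0.0226 m³ = 22.6 L.

22.6 L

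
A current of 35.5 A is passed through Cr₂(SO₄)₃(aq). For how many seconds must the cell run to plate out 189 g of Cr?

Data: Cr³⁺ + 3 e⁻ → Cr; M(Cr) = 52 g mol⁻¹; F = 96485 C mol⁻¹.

n(Cr) = m/M = 189 / 52 = 3.635 mol.
Each Cr atom requires 3 electrons, so n(e⁻) = 3 × 3.635 = 10.90 mol.
Q = n(e⁻)·F = 10.90 × 96485 = 1052000 C.
t = Q/I = 1052000 / 35.50 A = 29640 s.

29600 s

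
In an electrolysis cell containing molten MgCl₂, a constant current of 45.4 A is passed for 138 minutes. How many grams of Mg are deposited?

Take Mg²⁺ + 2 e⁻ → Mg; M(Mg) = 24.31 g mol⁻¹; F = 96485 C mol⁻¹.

47.4 g

Q = I·t = 45.40 A × 8280.0 s = 375900 C.
n(e⁻) = Q/F = 375900 / 96485 = 3.896 mol.
Mg²⁺ + 2 e⁻ → Mg, so n(Mg) = n(e⁻)/2 = 1.948 mol.
m = n·M = 1.948 × 24.31 = 47.4 g.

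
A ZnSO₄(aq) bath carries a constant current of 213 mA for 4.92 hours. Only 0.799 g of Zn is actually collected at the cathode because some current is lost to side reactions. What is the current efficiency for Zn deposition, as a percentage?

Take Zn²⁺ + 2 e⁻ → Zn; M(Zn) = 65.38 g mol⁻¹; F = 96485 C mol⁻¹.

Q = I·t = 0.2130 × 17712 = 3773 C; n(e⁻) = 3773/96485 = 0.03910 mol.
Theoretical n(Zn) = n(e⁻)/2 = 0.01955 mol, i.e. m_theo = 0.01955 × 65.38 = 1.278 g.
Efficiency = m_actual / m_theo = 0.799 / 1.278 = 62.5 %.

62.5 %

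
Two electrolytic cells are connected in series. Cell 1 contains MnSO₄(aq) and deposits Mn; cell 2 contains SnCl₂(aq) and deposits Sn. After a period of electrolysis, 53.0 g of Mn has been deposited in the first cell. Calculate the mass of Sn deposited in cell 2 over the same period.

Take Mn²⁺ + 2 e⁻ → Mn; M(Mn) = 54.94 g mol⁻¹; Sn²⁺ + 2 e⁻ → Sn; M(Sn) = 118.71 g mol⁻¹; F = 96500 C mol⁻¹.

n(Mn) = 53.0 / 54.94 = 0.9647 mol.
Since Mn²⁺ + 2 e⁻ → Mn, n(e⁻) passed = 2 × 0.9647 = 1.929 mol.
Cells in series carry the same charge, so the same 1.929 mol of electrons passes through cell 2.
Sn²⁺ + 2 e⁻ → Sn, so n(Sn) = 1.929 / 2 = 0.9647 mol.
m(Sn) = 0.9647 × 118.71 = 115 g.

115 g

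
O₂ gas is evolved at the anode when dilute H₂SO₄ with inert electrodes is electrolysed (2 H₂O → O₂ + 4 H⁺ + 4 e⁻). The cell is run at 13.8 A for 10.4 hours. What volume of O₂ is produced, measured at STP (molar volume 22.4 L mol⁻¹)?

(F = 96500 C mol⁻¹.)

30.0 L

Q = I·t = 13.80 A × 37440 s = 516700 C.
n(e⁻) = Q/F = 516700 / 96500 = 5.354 mol.
4 electrons are transferred per O₂ molecule, so n(O₂) = 5.354 / 4 = 1.339 mol.
V = n × V_m = 1.339 × 22.4 = 30.0 L.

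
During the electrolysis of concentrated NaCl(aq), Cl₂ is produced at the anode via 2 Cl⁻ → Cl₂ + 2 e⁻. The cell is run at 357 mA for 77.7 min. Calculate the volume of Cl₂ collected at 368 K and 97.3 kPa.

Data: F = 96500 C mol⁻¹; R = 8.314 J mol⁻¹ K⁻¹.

0.271 L

Q = I·t = 0.3570 A × 4662.0 s = 1664 C.
n(e⁻) = Q/F = 1664 / 96500 = 0.01725 mol.
2 electrons are transferred per Cl₂ molecule, so n(Cl₂) = 0.01725 / 2 = 0.008623 mol.
V = nRT/P = (0.008623 × 8.314 × 368) / (97.3 × 10³ Pa) = 2.71 × 10⁻⁴ m³ = 0.271 L.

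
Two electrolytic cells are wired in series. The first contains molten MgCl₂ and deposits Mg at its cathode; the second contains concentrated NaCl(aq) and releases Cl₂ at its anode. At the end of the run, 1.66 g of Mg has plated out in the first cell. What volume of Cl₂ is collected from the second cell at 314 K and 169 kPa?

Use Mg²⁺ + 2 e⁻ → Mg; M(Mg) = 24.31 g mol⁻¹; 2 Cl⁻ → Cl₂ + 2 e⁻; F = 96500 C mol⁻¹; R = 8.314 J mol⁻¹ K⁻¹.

n(Mg) = 1.66 / 24.31 = 0.06828 mol, so n(e⁻) = 2 × 0.06828 = 0.1366 mol.
The cells are in series, so the same 0.1366 mol of electrons passes through the second cell.
2 Cl⁻ → Cl₂ + 2 e⁻ — 2 mol e⁻ per mol Cl₂, so n(Cl₂) = 0.1366/2 = 0.06828 mol.
V = nRT/P = (0.06828 × 8.314 × 314) / (169 × 10³) = 0.00105 m³ = 1.05 L.

1.05 L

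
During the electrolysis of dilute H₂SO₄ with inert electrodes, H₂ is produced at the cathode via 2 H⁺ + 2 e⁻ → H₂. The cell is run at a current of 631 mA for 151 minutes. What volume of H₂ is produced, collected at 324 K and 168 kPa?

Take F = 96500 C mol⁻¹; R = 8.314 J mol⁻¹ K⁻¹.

Q = I·t = 0.6310 A × 9060.0 s = 5717 C.
n(e⁻) = Q/F = 5717 / 96500 = 0.05924 mol.
2 electrons are transferred per H₂ molecule, so n(H₂) = 0.05924 / 2 = 0.02962 mol.
V = nRT/P = (0.02962 × 8.314 × 324) / (168 × 10³ Pa) = 4.75 × 10⁻⁴ m³ = 0.475 L.

0.475 L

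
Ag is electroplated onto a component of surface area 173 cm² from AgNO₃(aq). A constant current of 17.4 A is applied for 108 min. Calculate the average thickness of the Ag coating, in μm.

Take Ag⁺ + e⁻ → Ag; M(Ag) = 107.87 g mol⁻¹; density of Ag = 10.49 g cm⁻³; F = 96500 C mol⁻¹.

695 μm

Q = I·t = 17.40 × 6480.0 = 112800 C; n(e⁻) = 1.168 mol.
n(Ag) = n(e⁻)/1 = 1.168 mol, so m = 1.168 × 107.87 = 126.0 g.
Volume = m/ρ = 126.0 / 10.49 = 12.01 cm³.
Thickness = V/A = 12.01 / 173 = 0.0695 cm = 695 μm.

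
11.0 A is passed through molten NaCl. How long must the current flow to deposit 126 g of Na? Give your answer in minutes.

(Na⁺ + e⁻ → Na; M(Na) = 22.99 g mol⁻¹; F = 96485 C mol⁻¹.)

801 min

n(Na) = m/M = 126 / 22.99 = 5.481 mol.
Each Na atom requires 1 electron, so n(e⁻) = 1 × 5.481 = 5.481 mol.
Q = n(e⁻)·F = 5.481 × 96485 = 528800 C.
t = Q/I = 528800 / 11.00 A = 48070 s = 801 min.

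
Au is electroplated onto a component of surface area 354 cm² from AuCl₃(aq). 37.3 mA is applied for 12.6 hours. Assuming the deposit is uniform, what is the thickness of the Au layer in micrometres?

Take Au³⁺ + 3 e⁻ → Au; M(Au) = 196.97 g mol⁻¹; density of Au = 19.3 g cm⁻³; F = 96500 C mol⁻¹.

1.68 μm

Q = I·t = 0.03730 × 45360 = 1692 C; n(e⁻) = 0.01753 mol.
n(Au) = n(e⁻)/3 = 0.005844 mol, so m = 0.005844 × 196.97 = 1.151 g.
Volume = m/ρ = 1.151 / 19.3 = 0.05965 cm³.
Thickness = V/A = 0.05965 / 354 = 1.68 × 10⁻⁴ cm = 1.68 μm.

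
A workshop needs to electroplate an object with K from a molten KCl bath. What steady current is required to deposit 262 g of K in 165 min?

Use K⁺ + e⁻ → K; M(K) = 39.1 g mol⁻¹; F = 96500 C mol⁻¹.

65.3 A

n(K) = 262 / 39.1 = 6.701 mol.
n(e⁻) = 1 × 6.701 = 6.701 mol.
Q = n(e⁻)·F = 6.701 × 96500 = 646600 C.
I = Q/t = 646600 / 9900.0 s = 65.3 A.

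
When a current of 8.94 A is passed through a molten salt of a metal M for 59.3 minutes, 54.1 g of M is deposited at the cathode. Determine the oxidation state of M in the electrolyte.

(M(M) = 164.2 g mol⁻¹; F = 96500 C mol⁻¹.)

Q = I·t = 8.940 A × 3558.0 s = 31810 C, so n(e⁻) = 31810/96500 = 0.3296 mol.
n(M) deposited = 54.1 / 164.2 = 0.3295 mol.
Electrons per atom = n(e⁻)/n(M) = 0.3296 / 0.3295 = 1.00 ≈ 1, so the ion is M⁺.

+1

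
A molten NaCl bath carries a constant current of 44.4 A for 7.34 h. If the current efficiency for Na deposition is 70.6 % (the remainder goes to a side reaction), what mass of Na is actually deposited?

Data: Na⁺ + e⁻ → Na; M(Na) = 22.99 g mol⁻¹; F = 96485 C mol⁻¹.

197 g

Q = I·t = 44.40 × 26424 = 1173000 C.
n(e⁻) = 1173000/96485 = 12.16 mol; theoretically n(Na) = 12.16/1 = 12.16 mol, m_theo = 279.6 g.
At 70.6 % efficiency, m_actual = 0.706 × 279.6 = 197 g.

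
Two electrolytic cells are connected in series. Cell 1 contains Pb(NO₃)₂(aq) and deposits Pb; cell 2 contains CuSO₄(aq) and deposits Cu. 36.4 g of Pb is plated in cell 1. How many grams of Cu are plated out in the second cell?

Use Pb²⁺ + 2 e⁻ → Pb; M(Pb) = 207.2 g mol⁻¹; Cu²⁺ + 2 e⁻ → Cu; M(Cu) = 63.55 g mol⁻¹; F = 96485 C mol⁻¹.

11.2 g

n(Pb) = 36.4 / 207.2 = 0.1757 mol.
Since Pb²⁺ + 2 e⁻ → Pb, n(e⁻) passed = 2 × 0.1757 = 0.3514 mol.
Cells in series carry the same charge, so the same 0.3514 mol of electrons passes through cell 2.
Cu²⁺ + 2 e⁻ → Cu, so n(Cu) = 0.3514 / 2 = 0.1757 mol.
m(Cu) = 0.1757 × 63.55 = 11.2 g.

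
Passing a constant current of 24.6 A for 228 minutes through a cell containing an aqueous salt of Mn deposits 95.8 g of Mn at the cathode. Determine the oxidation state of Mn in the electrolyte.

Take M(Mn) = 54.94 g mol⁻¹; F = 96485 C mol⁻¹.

Q = I·t = 24.60 A × 13680 s = 336500 C, so n(e⁻) = 336500/96485 = 3.488 mol.
n(Mn) deposited = 95.8 / 54.94 = 1.744 mol.
Electrons per atom = n(e⁻)/n(Mn) = 3.488 / 1.744 = 2.00 ≈ 2, so the ion is Mn²⁺.

+2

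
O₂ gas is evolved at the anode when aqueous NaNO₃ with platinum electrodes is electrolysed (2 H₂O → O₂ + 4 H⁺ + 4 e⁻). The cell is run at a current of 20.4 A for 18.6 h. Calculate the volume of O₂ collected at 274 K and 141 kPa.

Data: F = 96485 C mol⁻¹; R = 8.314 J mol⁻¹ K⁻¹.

57.2 L

Q = I·t = 20.40 A × 66960 s = 1366000 C.
n(e⁻) = Q/F = 1366000 / 96485 = 14.16 mol.
4 electrons are transferred per O₂ molecule, so n(O₂) = 14.16 / 4 = 3.539 mol.
V = nRT/P = (3.539 × 8.314 × 274) / (141 × 10³ Pa) = 0.0572 m³ = 57.2 L.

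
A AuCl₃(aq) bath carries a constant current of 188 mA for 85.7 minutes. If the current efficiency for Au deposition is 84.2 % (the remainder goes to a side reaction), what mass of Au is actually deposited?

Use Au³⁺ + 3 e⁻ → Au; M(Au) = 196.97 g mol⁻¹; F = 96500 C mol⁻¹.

0.554 g

Q = I·t = 0.1880 × 5142.0 = 966.7 C.
n(e⁻) = 966.7/96500 = 0.01002 mol; theoretically n(Au) = 0.01002/3 = 0.003339 mol, m_theo = 0.6577 g.
At 84.2 % efficiency, m_actual = 0.842 × 0.6577 = 0.554 g.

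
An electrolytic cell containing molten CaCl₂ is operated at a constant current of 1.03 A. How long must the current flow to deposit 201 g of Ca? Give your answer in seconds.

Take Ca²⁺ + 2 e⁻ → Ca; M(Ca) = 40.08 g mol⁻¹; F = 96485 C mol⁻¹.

9.40 × 10⁵ s

n(Ca) = m/M = 201 / 40.08 = 5.015 mol.
Each Ca atom requires 2 electrons, so n(e⁻) = 2 × 5.015 = 10.03 mol.
Q = n(e⁻)·F = 10.03 × 96485 = 967700 C.
t = Q/I = 967700 / 1.030 A = 939600 s.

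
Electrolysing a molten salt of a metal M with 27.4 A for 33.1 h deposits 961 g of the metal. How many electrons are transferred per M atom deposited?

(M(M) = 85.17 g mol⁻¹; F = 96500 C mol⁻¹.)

Q = I·t = 27.40 A × 119160 s = 3265000 C, so n(e⁻) = 3265000/96500 = 33.83 mol.
n(M) deposited = 961 / 85.17 = 11.28 mol.
Electrons per atom = n(e⁻)/n(M) = 33.83 / 11.28 = 3.00 ≈ 3, so the ion is M³⁺.

3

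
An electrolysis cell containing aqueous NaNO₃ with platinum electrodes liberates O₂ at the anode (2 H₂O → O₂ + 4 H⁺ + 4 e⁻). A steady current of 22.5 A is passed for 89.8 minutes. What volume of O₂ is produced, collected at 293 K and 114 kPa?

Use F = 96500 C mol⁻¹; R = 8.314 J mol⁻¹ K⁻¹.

Q = I·t = 22.50 A × 5388.0 s = 121200 C.
n(e⁻) = Q/F = 121200 / 96500 = 1.256 mol.
4 electrons are transferred per O₂ molecule, so n(O₂) = 1.256 / 4 = 0.3141 mol.
V = nRT/P = (0.3141 × 8.314 × 293) / (114 × 10³ Pa) = 0.00671 m³ = 6.71 L.

6.71 L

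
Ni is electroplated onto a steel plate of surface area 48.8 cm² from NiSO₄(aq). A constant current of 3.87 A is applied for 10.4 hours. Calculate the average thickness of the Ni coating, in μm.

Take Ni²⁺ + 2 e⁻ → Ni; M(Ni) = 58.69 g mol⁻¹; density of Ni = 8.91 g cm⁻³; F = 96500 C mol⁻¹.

1010 μm

Q = I·t = 3.870 × 37440 = 144900 C; n(e⁻) = 1.501 mol.
n(Ni) = n(e⁻)/2 = 0.7507 mol, so m = 0.7507 × 58.69 = 44.06 g.
Volume = m/ρ = 44.06 / 8.91 = 4.945 cm³.
Thickness = V/A = 4.945 / 48.8 = 0.101 cm = 1010 μm.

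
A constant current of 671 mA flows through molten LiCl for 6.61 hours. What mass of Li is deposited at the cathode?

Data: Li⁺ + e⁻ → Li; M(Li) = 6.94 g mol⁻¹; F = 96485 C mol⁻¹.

1.15 g

Q = I·t = 0.6710 A × 23796 s = 15970 C.
n(e⁻) = Q/F = 15970 / 96485 = 0.1655 mol.
Li⁺ + e⁻ → Li, so n(Li) = n(e⁻)/1 = 0.1655 mol.
m = n·M = 0.1655 × 6.94 = 1.15 g.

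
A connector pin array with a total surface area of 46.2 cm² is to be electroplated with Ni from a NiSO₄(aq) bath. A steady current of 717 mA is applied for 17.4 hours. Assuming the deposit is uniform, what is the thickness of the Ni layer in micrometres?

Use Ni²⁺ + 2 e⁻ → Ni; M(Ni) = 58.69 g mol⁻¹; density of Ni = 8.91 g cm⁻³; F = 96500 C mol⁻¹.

332 μm

Q = I·t = 0.7170 × 62640 = 44910 C; n(e⁻) = 0.4654 mol.
n(Ni) = n(e⁻)/2 = 0.2327 mol, so m = 0.2327 × 58.69 = 13.66 g.
Volume = m/ρ = 13.66 / 8.91 = 1.533 cm³.
Thickness = V/A = 1.533 / 46.2 = 0.0332 cm = 332 μm.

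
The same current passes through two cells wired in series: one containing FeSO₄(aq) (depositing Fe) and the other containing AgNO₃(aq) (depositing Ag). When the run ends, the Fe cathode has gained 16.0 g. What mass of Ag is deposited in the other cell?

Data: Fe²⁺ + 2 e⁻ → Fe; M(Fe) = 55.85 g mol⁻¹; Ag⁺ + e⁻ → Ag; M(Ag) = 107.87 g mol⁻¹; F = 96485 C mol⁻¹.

n(Fe) = 16.0 / 55.85 = 0.2865 mol.
Since Fe²⁺ + 2 e⁻ → Fe, n(e⁻) passed = 2 × 0.2865 = 0.5730 mol.
Cells in series carry the same charge, so the same 0.5730 mol of electrons passes through cell 2.
Ag⁺ + e⁻ → Ag, so n(Ag) = 0.5730 / 1 = 0.5730 mol.
m(Ag) = 0.5730 × 107.87 = 61.8 g.

61.8 g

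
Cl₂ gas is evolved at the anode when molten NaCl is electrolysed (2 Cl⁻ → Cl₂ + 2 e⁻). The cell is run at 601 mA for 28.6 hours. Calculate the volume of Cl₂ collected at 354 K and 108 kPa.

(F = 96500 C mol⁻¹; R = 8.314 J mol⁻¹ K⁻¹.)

8.74 L

Q = I·t = 0.6010 A × 102960 s = 61880 C.
n(e⁻) = Q/F = 61880 / 96500 = 0.6412 mol.
2 electrons are transferred per Cl₂ molecule, so n(Cl₂) = 0.6412 / 2 = 0.3206 mol.
V = nRT/P = (0.3206 × 8.314 × 354) / (108 × 10³ Pa) = 0.00874 m³ = 8.74 L.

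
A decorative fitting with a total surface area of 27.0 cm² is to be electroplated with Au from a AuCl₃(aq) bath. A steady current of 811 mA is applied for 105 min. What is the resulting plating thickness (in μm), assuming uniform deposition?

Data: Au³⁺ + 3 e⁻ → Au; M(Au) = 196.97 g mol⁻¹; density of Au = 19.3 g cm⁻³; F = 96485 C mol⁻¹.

Q = I·t = 0.8110 × 6300.0 = 5109 C; n(e⁻) = 0.05295 mol.
n(Au) = n(e⁻)/3 = 0.01765 mol, so m = 0.01765 × 196.97 = 3.477 g.
Volume = m/ρ = 3.477 / 19.3 = 0.1801 cm³.
Thickness = V/A = 0.1801 / 27.0 = 0.00667 cm = 66.7 μm.

66.7 μm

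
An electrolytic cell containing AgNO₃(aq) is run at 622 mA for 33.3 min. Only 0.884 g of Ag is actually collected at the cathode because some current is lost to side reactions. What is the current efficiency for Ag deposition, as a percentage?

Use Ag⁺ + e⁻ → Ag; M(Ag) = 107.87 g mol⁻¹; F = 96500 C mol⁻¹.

Q = I·t = 0.6220 × 1998.0 = 1243 C; n(e⁻) = 1243/96500 = 0.01288 mol.
Theoretical n(Ag) = n(e⁻)/1 = 0.01288 mol, i.e. m_theo = 0.01288 × 107.87 = 1.389 g.
Efficiency = m_actual / m_theo = 0.884 / 1.389 = 63.6 %.

63.6 %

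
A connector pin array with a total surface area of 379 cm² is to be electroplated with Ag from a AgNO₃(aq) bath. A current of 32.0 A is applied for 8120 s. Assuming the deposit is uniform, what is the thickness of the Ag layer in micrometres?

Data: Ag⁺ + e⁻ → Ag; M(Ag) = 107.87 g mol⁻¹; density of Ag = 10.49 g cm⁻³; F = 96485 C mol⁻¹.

Q = I·t = 32.00 × 8120.0 = 259800 C; n(e⁻) = 2.693 mol.
n(Ag) = n(e⁻)/1 = 2.693 mol, so m = 2.693 × 107.87 = 290.5 g.
Volume = m/ρ = 290.5 / 10.49 = 27.69 cm³.
Thickness = V/A = 27.69 / 379 = 0.0731 cm = 731 μm.

731 μm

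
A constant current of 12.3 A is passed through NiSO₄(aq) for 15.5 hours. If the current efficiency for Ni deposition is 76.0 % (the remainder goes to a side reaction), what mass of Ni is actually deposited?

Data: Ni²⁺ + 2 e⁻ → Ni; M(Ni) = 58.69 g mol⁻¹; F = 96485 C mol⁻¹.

159 g

Q = I·t = 12.30 × 55800 = 686300 C.
n(e⁻) = 686300/96485 = 7.113 mol; theoretically n(Ni) = 7.113/2 = 3.557 mol, m_theo = 208.7 g.
At 76.0 % efficiency, m_actual = 0.760 × 208.7 = 159 g.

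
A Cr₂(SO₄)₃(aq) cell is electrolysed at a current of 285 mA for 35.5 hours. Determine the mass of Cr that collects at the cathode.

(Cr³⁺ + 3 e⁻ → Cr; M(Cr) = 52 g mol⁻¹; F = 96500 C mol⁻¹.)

6.54 g

Q = I·t = 0.2850 A × 127800 s = 36420 C.
n(e⁻) = Q/F = 36420 / 96500 = 0.3774 mol.
Cr³⁺ + 3 e⁻ → Cr, so n(Cr) = n(e⁻)/3 = 0.1258 mol.
m = n·M = 0.1258 × 52 = 6.54 g.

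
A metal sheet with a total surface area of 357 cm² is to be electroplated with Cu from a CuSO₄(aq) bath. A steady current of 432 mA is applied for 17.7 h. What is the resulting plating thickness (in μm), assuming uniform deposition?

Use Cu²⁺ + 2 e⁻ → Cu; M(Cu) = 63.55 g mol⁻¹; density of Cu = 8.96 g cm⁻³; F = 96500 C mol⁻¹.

28.3 μm

Q = I·t = 0.4320 × 63720 = 27530 C; n(e⁻) = 0.2853 mol.
n(Cu) = n(e⁻)/2 = 0.1426 mol, so m = 0.1426 × 63.55 = 9.064 g.
Volume = m/ρ = 9.064 / 8.96 = 1.012 cm³.
Thickness = V/A = 1.012 / 357 = 0.00283 cm = 28.3 μm.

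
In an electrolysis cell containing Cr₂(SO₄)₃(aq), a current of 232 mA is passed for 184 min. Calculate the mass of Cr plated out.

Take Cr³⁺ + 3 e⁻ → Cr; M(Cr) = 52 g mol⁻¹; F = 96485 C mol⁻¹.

Q = I·t = 0.2320 A × 11040 s = 2561 C.
n(e⁻) = Q/F = 2561 / 96485 = 0.02655 mol.
Cr³⁺ + 3 e⁻ → Cr, so n(Cr) = n(e⁻)/3 = 0.008849 mol.
m = n·M = 0.008849 × 52 = 0.460 g.

0.460 g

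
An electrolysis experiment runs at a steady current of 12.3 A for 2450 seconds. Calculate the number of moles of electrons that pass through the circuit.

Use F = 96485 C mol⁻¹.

0.312 mol

Q = I·t = 12.30 A × 2450.0 s = 30140 C.
n(e⁻) = Q/F = 30140 / 96485 = 0.312 mol.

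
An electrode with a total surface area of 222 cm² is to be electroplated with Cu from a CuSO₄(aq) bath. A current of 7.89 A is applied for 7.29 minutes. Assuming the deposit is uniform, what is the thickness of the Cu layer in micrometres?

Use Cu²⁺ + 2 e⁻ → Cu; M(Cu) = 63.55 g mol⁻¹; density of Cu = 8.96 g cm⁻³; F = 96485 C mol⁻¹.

5.71 μm

Q = I·t = 7.890 × 437.40 = 3451 C; n(e⁻) = 0.03577 mol.
n(Cu) = n(e⁻)/2 = 0.01788 mol, so m = 0.01788 × 63.55 = 1.137 g.
Volume = m/ρ = 1.137 / 8.96 = 0.1268 cm³.
Thickness = V/A = 0.1268 / 222 = 5.71 × 10⁻⁴ cm = 5.71 μm.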